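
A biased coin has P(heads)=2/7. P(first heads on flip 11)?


Geometric: P(X=11) = (1-p)^(k-1)×p = (5/7)^10×2/7 = 19531250/1977326743

P(X=11) = 19531250/1977326743 ≈ 0.99%


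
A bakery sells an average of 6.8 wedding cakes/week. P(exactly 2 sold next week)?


Poisson(λ=6.8): P(X=2) = e^(-λ)×λ^k/k!
= e^(-6.8) × 6.8^2 / 2!
≈ 0.001113775148 × 46.24 / 2 ≈ 0.025750

P(X=2) ≈ 0.025750 ≈ 2.58%


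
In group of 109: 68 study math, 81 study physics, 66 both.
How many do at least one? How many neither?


|A∪B| = 68+81-66 = 83
Neither = 109-83 = 26

At least one: 83; Neither: 26


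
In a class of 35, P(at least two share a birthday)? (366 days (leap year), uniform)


P(all different) = Π(366-i)/366 for i=0..34
= 0.186502
P(match) = 1 - 0.186502 = 0.813498

P ≈ 0.8135 ≈ 81.35%


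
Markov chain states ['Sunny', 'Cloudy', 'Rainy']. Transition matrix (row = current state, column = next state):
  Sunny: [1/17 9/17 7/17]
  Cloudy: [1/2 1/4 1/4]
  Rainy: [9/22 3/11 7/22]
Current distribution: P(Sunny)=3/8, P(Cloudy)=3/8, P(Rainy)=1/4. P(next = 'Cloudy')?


P(next=Cloudy) = Σᵢ P(now=i)×P(i→Cloudy)
= 3/8×9/17 + 3/8×1/4 + 1/4×3/11
= 27/136 + 3/32 + 3/44 = 2157/5984

P = 2157/5984 ≈ 0.3605


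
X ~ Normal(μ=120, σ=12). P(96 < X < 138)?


z₁=(96-120)/12=-2.0, z₂=(138-120)/12=1.5
P = Φ(1.5) - Φ(-2.0) = 0.933193 - 0.022750 = 0.910443 ≈ 0.9104

P(96 < X < 138) ≈ 0.9104


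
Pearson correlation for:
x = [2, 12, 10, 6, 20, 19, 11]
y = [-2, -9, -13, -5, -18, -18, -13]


n=7, Σx=80, Σy=-78, Σxy=-1117, Σx²=1166, Σy²=1096
r = (7×(-1117) - 80×(-78))/√((7×1166 - 80²)(7×1096 - (-78)²))
= -1579/√(1762×1588) = -1579/√2798056 ≈ -1579/1672.7391 ≈ -0.9440

r ≈ -0.9440


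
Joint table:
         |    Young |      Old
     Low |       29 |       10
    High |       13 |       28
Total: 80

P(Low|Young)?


P(Low|Young) = 29/(29+13) = 29/42

P = 29/42 ≈ 69.05%


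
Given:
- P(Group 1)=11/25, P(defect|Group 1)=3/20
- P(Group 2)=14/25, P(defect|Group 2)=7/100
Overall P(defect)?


P(B) = Σ P(B|Aᵢ)×P(Aᵢ)
  3/20×11/25 = 33/500
  7/100×14/25 = 49/1250
Sum = 263/2500

P(defect) = 263/2500 ≈ 10.52%


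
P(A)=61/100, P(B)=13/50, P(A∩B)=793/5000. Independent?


P(A)×P(B) = 793/5000
P(A∩B) = 793/5000
Equal ✓ → Independent

Yes, independent


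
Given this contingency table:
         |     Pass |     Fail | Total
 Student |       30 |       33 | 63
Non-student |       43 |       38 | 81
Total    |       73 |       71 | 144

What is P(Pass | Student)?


P(Pass | Student) = 30/(30+33) = 30/63 = 10/21

P(Pass|Student) = 10/21 ≈ 47.62%


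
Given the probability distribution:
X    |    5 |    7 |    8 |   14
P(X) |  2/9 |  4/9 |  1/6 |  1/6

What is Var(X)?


E[X] = 71/9
E[X²] = 212/3
Var(X) = E[X²] - (E[X])² = 212/3 - 5041/81 = 683/81

Var(X) = 683/81 ≈ 8.4321


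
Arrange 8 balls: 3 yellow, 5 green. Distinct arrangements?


8!/(3!×5!) = 56

56


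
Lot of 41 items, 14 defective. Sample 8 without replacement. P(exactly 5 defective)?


Hypergeometric: C(14,5)×C(27,3)/C(41,8)
= 2002×2925/95548245 = 30030/489991

P(X=5) = 30030/489991 ≈ 6.13%


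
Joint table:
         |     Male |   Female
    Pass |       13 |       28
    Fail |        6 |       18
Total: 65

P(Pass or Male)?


P(Pass∨Male) = P(Pass) + P(Male) - P(Pass∧Male)
= (41 + 19 - 13)/65 = 47/65

P = 47/65 ≈ 72.31%


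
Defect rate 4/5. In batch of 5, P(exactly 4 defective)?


Binomial: P(X=4) = C(5,4)×p^4×(1-p)^1
= 5 × 256/625 × 1/5 = 256/625

P(X=4) = 256/625 ≈ 40.96%


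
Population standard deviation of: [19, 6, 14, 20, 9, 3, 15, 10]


Mean = 96/8 = 12
  (19-12)²=49
  (6-12)²=36
  (14-12)²=4
  (20-12)²=64
  (9-12)²=9
  (3-12)²=81
  (15-12)²=9
  (10-12)²=4
Σ(x-μ)² = 256
σ² = 256/8 = 32

σ = √(32) ≈ 5.6569


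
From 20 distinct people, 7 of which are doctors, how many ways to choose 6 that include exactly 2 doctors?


Choose 2 of the 7 doctors and 4 of the other 13 people:
C(7,2)×C(13,4) = 21×715 = 15015

15015


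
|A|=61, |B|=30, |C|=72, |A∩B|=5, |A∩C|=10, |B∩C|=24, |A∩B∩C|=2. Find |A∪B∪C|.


|A∪B∪C| = 61+30+72-5-10-24+2 = 126

|A∪B∪C| = 126


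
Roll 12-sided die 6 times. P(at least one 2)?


P(no 2)^6 = (11/12)^6 = 1771561/2985984
P(≥1) = 1 - 1771561/2985984 = 1214423/2985984

P = 1214423/2985984 ≈ 40.67%


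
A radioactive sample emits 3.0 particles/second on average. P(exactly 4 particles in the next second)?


Poisson(λ=3.0): P(X=4) = e^(-λ)×λ^k/k!
= e^(-3.0) × 3.0^4 / 4!
≈ 0.04978706837 × 81 / 24 ≈ 0.168031

P(X=4) ≈ 0.168031 ≈ 16.80%


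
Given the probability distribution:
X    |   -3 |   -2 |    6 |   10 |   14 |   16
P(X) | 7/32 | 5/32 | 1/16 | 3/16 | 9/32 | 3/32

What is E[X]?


E[X] = Σ x·P(X=x)
= (-3)×(7/32) + (-2)×(5/32) + (6)×(1/16) + (10)×(3/16) + (14)×(9/32) + (16)×(3/32)
= 215/32

E[X] = 215/32


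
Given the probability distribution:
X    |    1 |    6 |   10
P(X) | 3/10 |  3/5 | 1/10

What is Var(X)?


E[X] = 49/10
E[X²] = 319/10
Var(X) = E[X²] - (E[X])² = 319/10 - 2401/100 = 789/100

Var(X) = 789/100 ≈ 7.8900


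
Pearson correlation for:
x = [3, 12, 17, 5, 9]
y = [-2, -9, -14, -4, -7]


n=5, Σx=46, Σy=-36, Σxy=-435, Σx²=548, Σy²=346
r = (5×(-435) - 46×(-36))/√((5×548 - 46²)(5×346 - (-36)²))
= -519/√(624×434) = -519/√270816 ≈ -519/520.3998 ≈ -0.9973

r ≈ -0.9973


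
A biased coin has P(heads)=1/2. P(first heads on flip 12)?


Geometric: P(X=12) = (1-p)^(k-1)×p = (1/2)^11×1/2 = 1/4096

P(X=12) = 1/4096 ≈ 0.02%


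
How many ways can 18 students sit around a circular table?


Circular arrangements of 18 distinct objects: fix one position to break rotational symmetry.
(n-1)! = 17! = 355687428096000

355687428096000


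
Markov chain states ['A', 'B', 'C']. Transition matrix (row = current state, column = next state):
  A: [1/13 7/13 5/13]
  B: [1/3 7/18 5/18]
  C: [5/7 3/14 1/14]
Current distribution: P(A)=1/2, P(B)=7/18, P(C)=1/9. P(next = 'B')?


P(next=B) = Σᵢ P(now=i)×P(i→B)
= 1/2×7/13 + 7/18×7/18 + 1/9×3/14
= 7/26 + 49/324 + 1/42 = 13099/29484

P = 13099/29484 ≈ 0.4443


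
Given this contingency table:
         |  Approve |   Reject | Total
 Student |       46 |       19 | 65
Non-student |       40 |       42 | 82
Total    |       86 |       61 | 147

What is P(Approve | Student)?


P(Approve | Student) = 46/(46+19) = 46/65

P(Approve|Student) = 46/65 ≈ 70.77%


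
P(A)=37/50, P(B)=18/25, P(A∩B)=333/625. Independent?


P(A)×P(B) = 333/625
P(A∩B) = 333/625
Equal ✓ → Independent

Yes, independent


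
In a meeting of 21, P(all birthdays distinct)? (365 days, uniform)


P(all different) = Π(365-i)/365 for i=0..20
= (365/365)×(364/365)×...×(345/365)
= 0.556312

P ≈ 0.5563 ≈ 55.63%


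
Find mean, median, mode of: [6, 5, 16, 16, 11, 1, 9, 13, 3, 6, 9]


Sorted: [1, 3, 5, 6, 6, 9, 9, 11, 13, 16, 16]
Mean = 95/11
Median = 9
Freq: {6: 2, 5: 1, 16: 2, 11: 1, 1: 1, 9: 2, 13: 1, 3: 1}
Mode: [6, 9, 16]

Mean=95/11, Median=9, Mode=[6, 9, 16]


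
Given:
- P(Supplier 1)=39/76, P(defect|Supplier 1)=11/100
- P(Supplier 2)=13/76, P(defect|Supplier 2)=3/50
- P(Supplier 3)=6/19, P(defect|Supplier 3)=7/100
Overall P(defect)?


P(B) = Σ P(B|Aᵢ)×P(Aᵢ)
  11/100×39/76 = 429/7600
  3/50×13/76 = 39/3800
  7/100×6/19 = 21/950
Sum = 27/304

P(defect) = 27/304 ≈ 8.88%


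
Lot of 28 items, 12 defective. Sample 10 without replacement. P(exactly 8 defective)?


Hypergeometric: C(12,8)×C(16,2)/C(28,10)
= 495×120/13123110 = 180/39767

P(X=8) = 180/39767 ≈ 0.45%


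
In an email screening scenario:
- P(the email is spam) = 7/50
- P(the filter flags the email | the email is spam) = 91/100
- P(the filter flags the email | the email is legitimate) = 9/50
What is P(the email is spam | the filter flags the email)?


Using Bayes' theorem:
P(A|B) = P(B|A)·P(A) / P(B)

P(the filter flags the email) = 91/100 × 7/50 + 9/50 × 43/50
= 637/5000 + 387/2500 = 1411/5000

P(the email is spam|the filter flags the email) = (637/5000) / (1411/5000) = 637/1411

P(the email is spam|the filter flags the email) = 637/1411 ≈ 45.15%


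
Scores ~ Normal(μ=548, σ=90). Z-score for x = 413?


z = (x - μ)/σ = (413 - 548)/90 = -1.5

z = -1.5


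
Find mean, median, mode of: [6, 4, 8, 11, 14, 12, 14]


Sorted: [4, 6, 8, 11, 12, 14, 14]
Mean = 69/7
Median = 11
Freq: {6: 1, 4: 1, 8: 1, 11: 1, 14: 2, 12: 1}
Mode: [14]

Mean=69/7, Median=11, Mode=14


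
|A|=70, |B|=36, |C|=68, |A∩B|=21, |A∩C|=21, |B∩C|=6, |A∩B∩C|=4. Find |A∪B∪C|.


|A∪B∪C| = 70+36+68-21-21-6+4 = 130

|A∪B∪C| = 130


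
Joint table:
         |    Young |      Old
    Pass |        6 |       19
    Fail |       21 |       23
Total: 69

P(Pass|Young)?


P(Pass|Young) = 6/(6+21) = 6/27 = 2/9

P = 2/9 ≈ 22.22%


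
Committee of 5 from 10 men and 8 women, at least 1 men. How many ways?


Count by #men:
  1M,4W: C(10,1)×C(8,4)=700
  2M,3W: C(10,2)×C(8,3)=2520
  3M,2W: C(10,3)×C(8,2)=3360
  4M,1W: C(10,4)×C(8,1)=1680
  5M,0W: C(10,5)×C(8,0)=252
Total = 8512

8512


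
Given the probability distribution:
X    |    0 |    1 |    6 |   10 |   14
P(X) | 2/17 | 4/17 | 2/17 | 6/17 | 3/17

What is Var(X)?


E[X] = 118/17
E[X²] = 1264/17
Var(X) = E[X²] - (E[X])² = 1264/17 - 13924/289 = 7564/289

Var(X) = 7564/289 ≈ 26.1730


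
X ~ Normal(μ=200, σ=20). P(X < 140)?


z = (140-200)/20 = -3.0
P(Z < -3.0) = 0.0013

P(X < 140) ≈ 0.0013


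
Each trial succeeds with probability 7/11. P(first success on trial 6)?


Geometric: P(X=6) = (1-p)^(k-1)×p = (4/11)^5×7/11 = 7168/1771561

P(X=6) = 7168/1771561 ≈ 0.40%


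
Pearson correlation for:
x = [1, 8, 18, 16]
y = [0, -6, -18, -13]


n=4, Σx=43, Σy=-37, Σxy=-580, Σx²=645, Σy²=529
r = (4×(-580) - 43×(-37))/√((4×645 - 43²)(4×529 - (-37)²))
= -729/√(731×747) = -729/√546057 ≈ -729/738.9567 ≈ -0.9865

r ≈ -0.9865


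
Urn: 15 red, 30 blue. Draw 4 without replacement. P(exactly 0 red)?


Hypergeometric: C(15,0)×C(30,4)/C(45,4)
= 1×27405/148995 = 87/473

P(X=0) = 87/473 ≈ 18.39%


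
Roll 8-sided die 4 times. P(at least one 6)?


P(no 6)^4 = (7/8)^4 = 2401/4096
P(≥1) = 1 - 2401/4096 = 1695/4096

P = 1695/4096 ≈ 41.38%


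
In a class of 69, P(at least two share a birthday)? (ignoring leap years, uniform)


P(all different) = Π(365-i)/365 for i=0..68
= 0.001036
P(match) = 1 - 0.001036 = 0.998964

P ≈ 0.9990 ≈ 99.90%


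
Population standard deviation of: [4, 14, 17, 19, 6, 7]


Mean = 67/6
  (4-67/6)²=1849/36
  (14-67/6)²=289/36
  (17-67/6)²=1225/36
  (19-67/6)²=2209/36
  (6-67/6)²=961/36
  (7-67/6)²=625/36
Σ(x-μ)² = 1193/6
σ² = (1193/6)/6 = 1193/36

σ = √(1193/36) ≈ 5.7566


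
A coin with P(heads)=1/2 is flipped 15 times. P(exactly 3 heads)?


Binomial: P(X=3) = C(15,3)×p^3×(1-p)^12
= 455 × 1/8 × 1/4096 = 455/32768

P(X=3) = 455/32768 ≈ 1.39%


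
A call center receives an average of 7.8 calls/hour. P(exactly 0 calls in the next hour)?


Poisson(λ=7.8): P(X=0) = e^(-λ)×λ^k/k!
= e^(-7.8) × 7.8^0 / 0!
≈ 0.000409734979 × 1 / 1 ≈ 0.000410

P(X=0) ≈ 0.000410 ≈ 0.04%


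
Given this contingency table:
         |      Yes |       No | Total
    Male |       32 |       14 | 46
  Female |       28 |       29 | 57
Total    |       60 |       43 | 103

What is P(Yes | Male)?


P(Yes | Male) = 32/(32+14) = 32/46 = 16/23

P(Yes|Male) = 16/23 ≈ 69.57%


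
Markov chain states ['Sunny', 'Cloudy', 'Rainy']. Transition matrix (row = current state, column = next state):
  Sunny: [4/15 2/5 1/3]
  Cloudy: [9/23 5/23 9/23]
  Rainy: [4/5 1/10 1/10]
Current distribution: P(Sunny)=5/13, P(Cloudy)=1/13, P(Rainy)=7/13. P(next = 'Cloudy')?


P(next=Cloudy) = Σᵢ P(now=i)×P(i→Cloudy)
= 5/13×2/5 + 1/13×5/23 + 7/13×1/10
= 2/13 + 5/299 + 7/130 = 671/2990

P = 671/2990 ≈ 0.2244


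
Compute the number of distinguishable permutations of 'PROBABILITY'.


Letters: 11, freq: {'P': 1, 'R': 1, 'O': 1, 'B': 2, 'A': 1, 'I': 2, 'L': 1, 'T': 1, 'Y': 1}
11!/(1!×1!×1!×2!×1!×2!×1!×1!×1!) = 39916800/4 = 9979200

9979200


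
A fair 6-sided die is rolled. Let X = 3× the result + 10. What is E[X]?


E[die] = (1+6)/2 = 7/2
E[X] = 3×7/2 + 10 = 41/2

E[X] = 41/2


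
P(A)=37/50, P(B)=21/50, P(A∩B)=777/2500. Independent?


P(A)×P(B) = 777/2500
P(A∩B) = 777/2500
Equal ✓ → Independent

Yes, independent


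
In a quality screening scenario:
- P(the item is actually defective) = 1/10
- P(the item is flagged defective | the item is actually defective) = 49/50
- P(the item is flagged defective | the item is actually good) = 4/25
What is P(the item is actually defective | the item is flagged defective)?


Using Bayes' theorem:
P(A|B) = P(B|A)·P(A) / P(B)

P(the item is flagged defective) = 49/50 × 1/10 + 4/25 × 9/10
= 49/500 + 18/125 = 121/500

P(the item is actually defective|the item is flagged defective) = (49/500) / (121/500) = 49/121

P(the item is actually defective|the item is flagged defective) = 49/121 ≈ 40.50%


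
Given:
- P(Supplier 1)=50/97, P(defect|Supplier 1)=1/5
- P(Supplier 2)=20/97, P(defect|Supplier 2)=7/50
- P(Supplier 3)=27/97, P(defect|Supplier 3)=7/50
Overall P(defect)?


P(B) = Σ P(B|Aᵢ)×P(Aᵢ)
  1/5×50/97 = 10/97
  7/50×20/97 = 14/485
  7/50×27/97 = 189/4850
Sum = 829/4850

P(defect) = 829/4850 ≈ 17.09%


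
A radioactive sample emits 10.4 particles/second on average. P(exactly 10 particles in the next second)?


Poisson(λ=10.4): P(X=10) = e^(-λ)×λ^k/k!
= e^(-10.4) × 10.4^10 / 10!
≈ 3.043248301e-05 × 14802442849.2 / 3628800 ≈ 0.124139

P(X=10) ≈ 0.124139 ≈ 12.41%


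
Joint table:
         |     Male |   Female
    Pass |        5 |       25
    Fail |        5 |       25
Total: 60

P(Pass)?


P(Pass) = (5+25)/60 = 30/60 = 1/2

P(Pass) = 1/2 ≈ 50.00%


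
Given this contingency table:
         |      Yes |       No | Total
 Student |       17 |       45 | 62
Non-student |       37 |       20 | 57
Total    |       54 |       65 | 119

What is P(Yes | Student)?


P(Yes | Student) = 17/(17+45) = 17/62

P(Yes|Student) = 17/62 ≈ 27.42%


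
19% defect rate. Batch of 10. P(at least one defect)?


P(all good) = (81/100)^10 = 12157665459056928801/100000000000000000000
P(≥1 defect) = 87842334540943071199/100000000000000000000

P = 87842334540943071199/100000000000000000000 ≈ 87.84%


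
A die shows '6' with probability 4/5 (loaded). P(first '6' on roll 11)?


Geometric: P(X=11) = (1-p)^(k-1)×p = (1/5)^10×4/5 = 4/48828125

P(X=11) = 4/48828125 ≈ 0.00%


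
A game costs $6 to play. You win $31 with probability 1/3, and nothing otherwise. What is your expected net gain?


E[gain] = (31-6)×1/3 + (-6)×2/3
= 25/3 - 4 = 13/3

Expected net gain = $13/3 ≈ $4.33


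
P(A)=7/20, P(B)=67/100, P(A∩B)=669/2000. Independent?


P(A)×P(B) = 469/2000
P(A∩B) = 669/2000
Not equal → NOT independent

No, not independent


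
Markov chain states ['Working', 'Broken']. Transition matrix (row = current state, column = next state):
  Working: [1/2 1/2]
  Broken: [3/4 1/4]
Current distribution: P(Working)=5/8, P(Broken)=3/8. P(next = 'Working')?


P(next=Working) = Σᵢ P(now=i)×P(i→Working)
= 5/8×1/2 + 3/8×3/4
= 5/16 + 9/32 = 19/32

P = 19/32 ≈ 0.5938


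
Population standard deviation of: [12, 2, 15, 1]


Mean = 30/4 = 15/2
  (12-15/2)²=81/4
  (2-15/2)²=121/4
  (15-15/2)²=225/4
  (1-15/2)²=169/4
Σ(x-μ)² = 149
σ² = 149/4

σ = √(149/4) ≈ 6.1033


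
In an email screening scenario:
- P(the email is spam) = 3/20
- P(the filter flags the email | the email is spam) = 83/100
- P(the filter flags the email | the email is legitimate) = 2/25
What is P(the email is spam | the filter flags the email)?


Using Bayes' theorem:
P(A|B) = P(B|A)·P(A) / P(B)

P(the filter flags the email) = 83/100 × 3/20 + 2/25 × 17/20
= 249/2000 + 17/250 = 77/400

P(the email is spam|the filter flags the email) = (249/2000) / (77/400) = 249/385

P(the email is spam|the filter flags the email) = 249/385 ≈ 64.68%


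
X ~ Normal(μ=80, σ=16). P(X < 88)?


z = (88-80)/16 = 0.5
P(Z < 0.5) = 0.6915

P(X < 88) ≈ 0.6915


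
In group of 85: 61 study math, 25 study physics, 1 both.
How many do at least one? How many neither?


|A∪B| = 61+25-1 = 85
Neither = 85-85 = 0

At least one: 85; Neither: 0


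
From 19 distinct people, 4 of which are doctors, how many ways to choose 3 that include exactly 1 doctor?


Choose 1 of the 4 doctors and 2 of the other 15 people:
C(4,1)×C(15,2) = 4×105 = 420

420


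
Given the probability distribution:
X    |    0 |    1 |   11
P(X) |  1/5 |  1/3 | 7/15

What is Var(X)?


E[X] = 82/15
E[X²] = 284/5
Var(X) = E[X²] - (E[X])² = 284/5 - 6724/225 = 6056/225

Var(X) = 6056/225 ≈ 26.9156


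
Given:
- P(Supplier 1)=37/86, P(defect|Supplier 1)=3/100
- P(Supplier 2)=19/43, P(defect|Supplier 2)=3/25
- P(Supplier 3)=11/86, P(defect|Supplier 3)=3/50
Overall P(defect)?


P(B) = Σ P(B|Aᵢ)×P(Aᵢ)
  3/100×37/86 = 111/8600
  3/25×19/43 = 57/1075
  3/50×11/86 = 33/4300
Sum = 633/8600

P(defect) = 633/8600 ≈ 7.36%


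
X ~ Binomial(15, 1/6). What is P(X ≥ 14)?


P(X ≥ 14) = Σ P(X=i) for i=14..15
P(X=14) = 25/156728328192
P(X=15) = 1/470184984576
Sum = 19/117546246144

P(X ≥ 14) = 19/117546246144 ≈ 0.00%


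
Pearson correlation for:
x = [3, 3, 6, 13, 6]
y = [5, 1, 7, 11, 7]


n=5, Σx=31, Σy=31, Σxy=245, Σx²=259, Σy²=245
r = (5×245 - 31×31)/√((5×259 - 31²)(5×245 - 31²))
= 264/√(334×264) = 264/√88176 ≈ 264/296.9444 ≈ 0.8891

r ≈ 0.8891


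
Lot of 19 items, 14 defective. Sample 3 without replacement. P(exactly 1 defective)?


Hypergeometric: C(14,1)×C(5,2)/C(19,3)
= 14×10/969 = 140/969

P(X=1) = 140/969 ≈ 14.45%


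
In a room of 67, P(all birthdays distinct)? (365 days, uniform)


P(all different) = Π(365-i)/365 for i=0..66
= (365/365)×(364/365)×...×(299/365)
= 0.001560

P ≈ 0.0016 ≈ 0.16%


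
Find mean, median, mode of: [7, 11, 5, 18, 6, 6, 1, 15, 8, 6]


Sorted: [1, 5, 6, 6, 6, 7, 8, 11, 15, 18]
Mean = 83/10
Median = 13/2
Freq: {7: 1, 11: 1, 5: 1, 18: 1, 6: 3, 1: 1, 15: 1, 8: 1}
Mode: [6]

Mean=83/10, Median=13/2, Mode=6


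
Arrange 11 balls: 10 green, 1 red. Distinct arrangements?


11!/(10!×1!) = 11

11


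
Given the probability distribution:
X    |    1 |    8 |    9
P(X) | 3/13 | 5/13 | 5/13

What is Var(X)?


E[X] = 88/13
E[X²] = 56
Var(X) = E[X²] - (E[X])² = 56 - 7744/169 = 1720/169

Var(X) = 1720/169 ≈ 10.1775


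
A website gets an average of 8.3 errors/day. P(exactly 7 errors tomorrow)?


Poisson(λ=8.3): P(X=7) = e^(-λ)×λ^k/k!
= e^(-8.3) × 8.3^7 / 7!
≈ 0.0002485168271 × 2713605.09896 / 5040 ≈ 0.133805

P(X=7) ≈ 0.133805 ≈ 13.38%


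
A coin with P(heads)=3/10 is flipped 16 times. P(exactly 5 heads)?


Binomial: P(X=5) = C(16,5)×p^5×(1-p)^11
= 4368 × 243/100000 × 1977326743/100000000000 = 131173878803877/625000000000000

P(X=5) = 131173878803877/625000000000000 ≈ 20.99%


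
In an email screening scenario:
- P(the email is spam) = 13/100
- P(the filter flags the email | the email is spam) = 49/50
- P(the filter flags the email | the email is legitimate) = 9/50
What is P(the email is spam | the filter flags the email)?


Using Bayes' theorem:
P(A|B) = P(B|A)·P(A) / P(B)

P(the filter flags the email) = 49/50 × 13/100 + 9/50 × 87/100
= 637/5000 + 783/5000 = 71/250

P(the email is spam|the filter flags the email) = (637/5000) / (71/250) = 637/1420

P(the email is spam|the filter flags the email) = 637/1420 ≈ 44.86%


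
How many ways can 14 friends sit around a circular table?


Circular arrangements of 14 distinct objects: fix one position to break rotational symmetry.
(n-1)! = 13! = 6227020800

6227020800


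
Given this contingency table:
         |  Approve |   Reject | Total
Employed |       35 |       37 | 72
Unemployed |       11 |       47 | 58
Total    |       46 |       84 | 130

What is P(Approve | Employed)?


P(Approve | Employed) = 35/(35+37) = 35/72

P(Approve|Employed) = 35/72 ≈ 48.61%


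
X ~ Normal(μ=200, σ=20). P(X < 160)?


z = (160-200)/20 = -2.0
P(Z < -2.0) = 0.0228

P(X < 160) ≈ 0.0228


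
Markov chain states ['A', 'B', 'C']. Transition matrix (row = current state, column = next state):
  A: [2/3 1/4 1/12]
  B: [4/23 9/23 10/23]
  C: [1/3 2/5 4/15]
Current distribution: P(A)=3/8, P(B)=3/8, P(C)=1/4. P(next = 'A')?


P(next=A) = Σᵢ P(now=i)×P(i→A)
= 3/8×2/3 + 3/8×4/23 + 1/4×1/3
= 1/4 + 3/46 + 1/12 = 55/138

P = 55/138 ≈ 0.3986


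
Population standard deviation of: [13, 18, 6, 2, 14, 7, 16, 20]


Mean = 96/8 = 12
  (13-12)²=1
  (18-12)²=36
  (6-12)²=36
  (2-12)²=100
  (14-12)²=4
  (7-12)²=25
  (16-12)²=16
  (20-12)²=64
Σ(x-μ)² = 282
σ² = 282/8 = 141/4

σ = √(141/4) ≈ 5.9372


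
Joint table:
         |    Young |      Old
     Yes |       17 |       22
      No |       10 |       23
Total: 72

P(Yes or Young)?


P(Yes∨Young) = P(Yes) + P(Young) - P(Yes∧Young)
= (39 + 27 - 17)/72 = 49/72

P = 49/72 ≈ 68.06%


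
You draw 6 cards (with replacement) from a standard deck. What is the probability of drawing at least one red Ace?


P(not a red Ace) = 50/52 = 25/26
P(none in 6 draws) = (25/26)^6 = 244140625/308915776
P(≥1 red Ace) = 1 - 244140625/308915776 = 64775151/308915776

P = 64775151/308915776 ≈ 20.97%


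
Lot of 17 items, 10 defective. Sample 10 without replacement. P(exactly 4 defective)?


Hypergeometric: C(10,4)×C(7,6)/C(17,10)
= 210×7/19448 = 735/9724

P(X=4) = 735/9724 ≈ 7.56%


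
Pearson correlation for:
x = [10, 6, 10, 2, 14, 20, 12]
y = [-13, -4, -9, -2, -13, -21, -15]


n=7, Σx=74, Σy=-77, Σxy=-1030, Σx²=980, Σy²=1105
r = (7×(-1030) - 74×(-77))/√((7×980 - 74²)(7×1105 - (-77)²))
= -1512/√(1384×1806) = -1512/√2499504 ≈ -1512/1580.9820 ≈ -0.9564

r ≈ -0.9564


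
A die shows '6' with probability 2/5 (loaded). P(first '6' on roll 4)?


Geometric: P(X=4) = (1-p)^(k-1)×p = (3/5)^3×2/5 = 54/625

P(X=4) = 54/625 ≈ 8.64%


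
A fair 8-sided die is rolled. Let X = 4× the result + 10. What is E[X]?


E[die] = (1+8)/2 = 9/2
E[X] = 4×9/2 + 10 = 28

E[X] = 28


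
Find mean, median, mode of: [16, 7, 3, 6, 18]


Sorted: [3, 6, 7, 16, 18]
Mean = 50/5 = 10
Median = 7
Freq: {16: 1, 7: 1, 3: 1, 6: 1, 18: 1}
Mode: No mode

Mean=10, Median=7, Mode=No mode


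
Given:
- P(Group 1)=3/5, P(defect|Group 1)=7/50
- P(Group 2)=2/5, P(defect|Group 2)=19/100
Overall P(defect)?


P(B) = Σ P(B|Aᵢ)×P(Aᵢ)
  7/50×3/5 = 21/250
  19/100×2/5 = 19/250
Sum = 4/25

P(defect) = 4/25 ≈ 16.00%


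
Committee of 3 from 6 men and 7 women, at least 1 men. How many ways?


Count by #men:
  1M,2W: C(6,1)×C(7,2)=126
  2M,1W: C(6,2)×C(7,1)=105
  3M,0W: C(6,3)×C(7,0)=20
Total = 251

251


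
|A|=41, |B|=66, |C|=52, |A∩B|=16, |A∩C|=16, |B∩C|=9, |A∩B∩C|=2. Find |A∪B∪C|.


|A∪B∪C| = 41+66+52-16-16-9+2 = 120

|A∪B∪C| = 120


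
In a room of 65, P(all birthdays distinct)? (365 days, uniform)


P(all different) = Π(365-i)/365 for i=0..64
= (365/365)×(364/365)×...×(301/365)
= 0.002317

P ≈ 0.0023 ≈ 0.23%


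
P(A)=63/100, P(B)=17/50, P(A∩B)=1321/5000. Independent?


P(A)×P(B) = 1071/5000
P(A∩B) = 1321/5000
Not equal → NOT independent

No, not independent


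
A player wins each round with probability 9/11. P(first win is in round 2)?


Geometric: P(X=2) = (1-p)^(k-1)×p = (2/11)^1×9/11 = 18/121

P(X=2) = 18/121 ≈ 14.88%


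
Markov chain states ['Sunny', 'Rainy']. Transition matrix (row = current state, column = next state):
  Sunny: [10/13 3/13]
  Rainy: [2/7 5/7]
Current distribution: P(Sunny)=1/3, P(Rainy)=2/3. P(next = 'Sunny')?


P(next=Sunny) = Σᵢ P(now=i)×P(i→Sunny)
= 1/3×10/13 + 2/3×2/7
= 10/39 + 4/21 = 122/273

P = 122/273 ≈ 0.4469


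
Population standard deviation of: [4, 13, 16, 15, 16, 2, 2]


Mean = 68/7
  (4-68/7)²=1600/49
  (13-68/7)²=529/49
  (16-68/7)²=1936/49
  (15-68/7)²=1369/49
  (16-68/7)²=1936/49
  (2-68/7)²=2916/49
  (2-68/7)²=2916/49
Σ(x-μ)² = 1886/7
σ² = (1886/7)/7 = 1886/49

σ = √(1886/49) ≈ 6.2040


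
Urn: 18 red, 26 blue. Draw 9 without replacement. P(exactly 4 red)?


Hypergeometric: C(18,4)×C(26,5)/C(44,9)
= 3060×65780/708930508 = 351900/1239389

P(X=4) = 351900/1239389 ≈ 28.39%


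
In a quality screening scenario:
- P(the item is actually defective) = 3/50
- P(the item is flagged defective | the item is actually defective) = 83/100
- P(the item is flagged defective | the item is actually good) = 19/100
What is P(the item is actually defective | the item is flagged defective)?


Using Bayes' theorem:
P(A|B) = P(B|A)·P(A) / P(B)

P(the item is flagged defective) = 83/100 × 3/50 + 19/100 × 47/50
= 249/5000 + 893/5000 = 571/2500

P(the item is actually defective|the item is flagged defective) = (249/5000) / (571/2500) = 249/1142

P(the item is actually defective|the item is flagged defective) = 249/1142 ≈ 21.80%


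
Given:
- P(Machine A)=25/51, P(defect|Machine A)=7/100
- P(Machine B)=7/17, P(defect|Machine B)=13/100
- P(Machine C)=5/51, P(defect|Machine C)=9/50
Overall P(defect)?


P(B) = Σ P(B|Aᵢ)×P(Aᵢ)
  7/100×25/51 = 7/204
  13/100×7/17 = 91/1700
  9/50×5/51 = 3/170
Sum = 269/2550

P(defect) = 269/2550 ≈ 10.55%


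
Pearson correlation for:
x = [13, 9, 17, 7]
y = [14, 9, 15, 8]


n=4, Σx=46, Σy=46, Σxy=574, Σx²=588, Σy²=566
r = (4×574 - 46×46)/√((4×588 - 46²)(4×566 - 46²))
= 180/√(236×148) = 180/√34928 ≈ 180/186.8903 ≈ 0.9631

r ≈ 0.9631


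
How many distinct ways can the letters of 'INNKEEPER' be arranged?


Letters: 9, freq: {'I': 1, 'N': 2, 'K': 1, 'E': 3, 'P': 1, 'R': 1}
9!/(1!×2!×1!×3!×1!×1!) = 362880/12 = 30240

30240


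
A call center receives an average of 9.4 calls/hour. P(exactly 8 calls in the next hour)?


Poisson(λ=9.4): P(X=8) = e^(-λ)×λ^k/k!
= e^(-9.4) × 9.4^8 / 8!
≈ 8.272406556e-05 × 60956893.8541 / 40320 ≈ 0.125065

P(X=8) ≈ 0.125065 ≈ 12.51%


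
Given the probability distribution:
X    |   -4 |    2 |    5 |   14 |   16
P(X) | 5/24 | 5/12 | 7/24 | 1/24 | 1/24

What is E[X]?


E[X] = Σ x·P(X=x)
= (-4)×(5/24) + (2)×(5/12) + (5)×(7/24) + (14)×(1/24) + (16)×(1/24)
= 65/24

E[X] = 65/24


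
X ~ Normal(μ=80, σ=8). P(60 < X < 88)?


z₁=(60-80)/8=-2.5, z₂=(88-80)/8=1.0
P = Φ(1.0) - Φ(-2.5) = 0.841345 - 0.006210 = 0.835135 ≈ 0.8351

P(60 < X < 88) ≈ 0.8351


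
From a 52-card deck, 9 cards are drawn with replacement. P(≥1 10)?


P(not a 10) = 48/52 = 12/13
P(none in 9 draws) = (12/13)^9 = 5159780352/10604499373
P(≥1 10) = 1 - 5159780352/10604499373 = 5444719021/10604499373

P = 5444719021/10604499373 ≈ 51.34%


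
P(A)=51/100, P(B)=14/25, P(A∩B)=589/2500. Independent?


P(A)×P(B) = 357/1250
P(A∩B) = 589/2500
Not equal → NOT independent

No, not independent


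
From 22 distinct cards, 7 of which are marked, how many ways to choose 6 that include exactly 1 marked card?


Choose 1 of the 7 marked cards and 5 of the other 15 cards:
C(7,1)×C(15,5) = 7×3003 = 21021

21021


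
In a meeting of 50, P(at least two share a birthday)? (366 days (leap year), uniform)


P(all different) = Π(366-i)/366 for i=0..49
= 0.029927
P(match) = 1 - 0.029927 = 0.970073

P ≈ 0.9701 ≈ 97.01%


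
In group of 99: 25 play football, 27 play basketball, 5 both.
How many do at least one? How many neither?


|A∪B| = 25+27-5 = 47
Neither = 99-47 = 52

At least one: 47; Neither: 52


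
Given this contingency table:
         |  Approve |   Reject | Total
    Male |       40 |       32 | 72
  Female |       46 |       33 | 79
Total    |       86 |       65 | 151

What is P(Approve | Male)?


P(Approve | Male) = 40/(40+32) = 40/72 = 5/9

P(Approve|Male) = 5/9 ≈ 55.56%


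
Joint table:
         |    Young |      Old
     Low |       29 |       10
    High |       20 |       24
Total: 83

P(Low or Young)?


P(Low∨Young) = P(Low) + P(Young) - P(Low∧Young)
= (39 + 49 - 29)/83 = 59/83

P = 59/83 ≈ 71.08%


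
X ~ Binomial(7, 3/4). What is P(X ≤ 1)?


P(X ≤ 1) = Σ P(X=i) for i=0..1
P(X=0) = 1/16384
P(X=1) = 21/16384
Sum = 11/8192

P(X ≤ 1) = 11/8192 ≈ 0.13%


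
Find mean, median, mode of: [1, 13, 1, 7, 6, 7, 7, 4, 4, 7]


Sorted: [1, 1, 4, 4, 6, 7, 7, 7, 7, 13]
Mean = 57/10
Median = 13/2
Freq: {1: 2, 13: 1, 7: 4, 6: 1, 4: 2}
Mode: [7]

Mean=57/10, Median=13/2, Mode=7


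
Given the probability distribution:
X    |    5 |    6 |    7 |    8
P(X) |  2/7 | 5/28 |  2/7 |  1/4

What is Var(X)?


E[X] = 13/2
E[X²] = 305/7
Var(X) = E[X²] - (E[X])² = 305/7 - 169/4 = 37/28

Var(X) = 37/28 ≈ 1.3214


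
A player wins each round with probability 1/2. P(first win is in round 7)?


Geometric: P(X=7) = (1-p)^(k-1)×p = (1/2)^6×1/2 = 1/128

P(X=7) = 1/128 ≈ 0.78%


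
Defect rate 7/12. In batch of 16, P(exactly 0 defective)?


Binomial: P(X=0) = C(16,0)×p^0×(1-p)^16
= 1 × 1 × 152587890625/184884258895036416 = 152587890625/184884258895036416

P(X=0) = 152587890625/184884258895036416 ≈ 0.00%


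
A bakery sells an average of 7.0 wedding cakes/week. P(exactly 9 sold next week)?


Poisson(λ=7.0): P(X=9) = e^(-λ)×λ^k/k!
= e^(-7.0) × 7.0^9 / 9!
≈ 0.0009118819656 × 40353607 / 362880 ≈ 0.101405

P(X=9) ≈ 0.101405 ≈ 10.14%


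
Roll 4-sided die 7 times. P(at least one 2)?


P(no 2)^7 = (3/4)^7 = 2187/16384
P(≥1) = 1 - 2187/16384 = 14197/16384

P = 14197/16384 ≈ 86.65%


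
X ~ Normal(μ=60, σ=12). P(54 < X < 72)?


z₁=(54-60)/12=-0.5, z₂=(72-60)/12=1.0
P = Φ(1.0) - Φ(-0.5) = 0.841345 - 0.308538 = 0.532807 ≈ 0.5328

P(54 < X < 72) ≈ 0.5328


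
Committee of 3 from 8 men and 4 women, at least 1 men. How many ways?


Count by #men:
  1M,2W: C(8,1)×C(4,2)=48
  2M,1W: C(8,2)×C(4,1)=112
  3M,0W: C(8,3)×C(4,0)=56
Total = 216

216


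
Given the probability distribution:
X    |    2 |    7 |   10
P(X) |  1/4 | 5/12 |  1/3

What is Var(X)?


E[X] = 27/4
E[X²] = 219/4
Var(X) = E[X²] - (E[X])² = 219/4 - 729/16 = 147/16

Var(X) = 147/16 ≈ 9.1875


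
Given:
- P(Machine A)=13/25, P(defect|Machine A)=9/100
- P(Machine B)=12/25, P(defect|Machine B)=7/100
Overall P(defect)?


P(B) = Σ P(B|Aᵢ)×P(Aᵢ)
  9/100×13/25 = 117/2500
  7/100×12/25 = 21/625
Sum = 201/2500

P(defect) = 201/2500 ≈ 8.04%


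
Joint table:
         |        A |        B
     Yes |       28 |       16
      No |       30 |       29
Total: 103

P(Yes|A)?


P(Yes|A) = 28/(28+30) = 28/58 = 14/29

P = 14/29 ≈ 48.28%


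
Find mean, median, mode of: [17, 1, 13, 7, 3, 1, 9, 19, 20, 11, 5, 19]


Sorted: [1, 1, 3, 5, 7, 9, 11, 13, 17, 19, 19, 20]
Mean = 125/12
Median = 10
Freq: {17: 1, 1: 2, 13: 1, 7: 1, 3: 1, 9: 1, 19: 2, 20: 1, 11: 1, 5: 1}
Mode: [1, 19]

Mean=125/12, Median=10, Mode=[1, 19]


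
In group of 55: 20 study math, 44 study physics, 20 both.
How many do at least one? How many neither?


|A∪B| = 20+44-20 = 44
Neither = 55-44 = 11

At least one: 44; Neither: 11


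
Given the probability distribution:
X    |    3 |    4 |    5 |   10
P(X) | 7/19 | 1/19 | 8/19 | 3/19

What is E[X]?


E[X] = Σ x·P(X=x)
= (3)×(7/19) + (4)×(1/19) + (5)×(8/19) + (10)×(3/19)
= 5

E[X] = 5


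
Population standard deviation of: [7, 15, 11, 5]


Mean = 38/4 = 19/2
  (7-19/2)²=25/4
  (15-19/2)²=121/4
  (11-19/2)²=9/4
  (5-19/2)²=81/4
Σ(x-μ)² = 59
σ² = 59/4

σ = √(59/4) ≈ 3.8406


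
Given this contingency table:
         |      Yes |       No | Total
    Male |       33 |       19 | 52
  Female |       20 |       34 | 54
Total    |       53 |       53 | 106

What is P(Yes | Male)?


P(Yes | Male) = 33/(33+19) = 33/52

P(Yes|Male) = 33/52 ≈ 63.46%


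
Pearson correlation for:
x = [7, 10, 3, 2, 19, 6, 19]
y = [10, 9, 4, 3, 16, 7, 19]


n=7, Σx=66, Σy=68, Σxy=885, Σx²=920, Σy²=872
r = (7×885 - 66×68)/√((7×920 - 66²)(7×872 - 68²))
= 1707/√(2084×1480) = 1707/√3084320 ≈ 1707/1756.2232 ≈ 0.9720

r ≈ 0.9720


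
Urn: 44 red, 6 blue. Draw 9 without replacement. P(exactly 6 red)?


Hypergeometric: C(44,6)×C(6,3)/C(50,9)
= 7059052×20/2505433700 = 2132/37835

P(X=6) = 2132/37835 ≈ 5.63%


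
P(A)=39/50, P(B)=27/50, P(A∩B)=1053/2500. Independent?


P(A)×P(B) = 1053/2500
P(A∩B) = 1053/2500
Equal ✓ → Independent

Yes, independent


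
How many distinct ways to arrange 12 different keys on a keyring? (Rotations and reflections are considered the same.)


Free circular arrangements: rotations and reflections both identified.
(n-1)!/2 = 11!/2 = 39916800/2 = 19958400

19958400


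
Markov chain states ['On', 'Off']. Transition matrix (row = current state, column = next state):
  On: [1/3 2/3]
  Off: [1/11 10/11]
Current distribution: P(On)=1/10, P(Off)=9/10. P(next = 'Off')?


P(next=Off) = Σᵢ P(now=i)×P(i→Off)
= 1/10×2/3 + 9/10×10/11
= 1/15 + 9/11 = 146/165

P = 146/165 ≈ 0.8848


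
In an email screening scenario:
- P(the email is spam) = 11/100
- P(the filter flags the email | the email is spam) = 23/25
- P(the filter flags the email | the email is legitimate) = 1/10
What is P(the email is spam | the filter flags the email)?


Using Bayes' theorem:
P(A|B) = P(B|A)·P(A) / P(B)

P(the filter flags the email) = 23/25 × 11/100 + 1/10 × 89/100
= 253/2500 + 89/1000 = 951/5000

P(the email is spam|the filter flags the email) = (253/2500) / (951/5000) = 506/951

P(the email is spam|the filter flags the email) = 506/951 ≈ 53.21%


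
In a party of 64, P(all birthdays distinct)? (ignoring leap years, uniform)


P(all different) = Π(365-i)/365 for i=0..63
= (365/365)×(364/365)×...×(302/365)
= 0.002810

P ≈ 0.0028 ≈ 0.28%


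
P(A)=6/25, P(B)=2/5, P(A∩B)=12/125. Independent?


P(A)×P(B) = 12/125
P(A∩B) = 12/125
Equal ✓ → Independent

Yes, independent


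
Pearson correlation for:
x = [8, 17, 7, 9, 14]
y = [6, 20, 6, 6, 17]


n=5, Σx=55, Σy=55, Σxy=722, Σx²=679, Σy²=797
r = (5×722 - 55×55)/√((5×679 - 55²)(5×797 - 55²))
= 585/√(370×960) = 585/√355200 ≈ 585/595.9866 ≈ 0.9816

r ≈ 0.9816


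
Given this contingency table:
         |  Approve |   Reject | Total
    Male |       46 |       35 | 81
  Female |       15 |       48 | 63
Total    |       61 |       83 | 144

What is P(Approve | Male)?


P(Approve | Male) = 46/(46+35) = 46/81

P(Approve|Male) = 46/81 ≈ 56.79%


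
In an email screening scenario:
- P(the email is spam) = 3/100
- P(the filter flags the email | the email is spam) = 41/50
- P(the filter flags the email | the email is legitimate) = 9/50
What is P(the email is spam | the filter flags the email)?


Using Bayes' theorem:
P(A|B) = P(B|A)·P(A) / P(B)

P(the filter flags the email) = 41/50 × 3/100 + 9/50 × 97/100
= 123/5000 + 873/5000 = 249/1250

P(the email is spam|the filter flags the email) = (123/5000) / (249/1250) = 41/332

P(the email is spam|the filter flags the email) = 41/332 ≈ 12.35%


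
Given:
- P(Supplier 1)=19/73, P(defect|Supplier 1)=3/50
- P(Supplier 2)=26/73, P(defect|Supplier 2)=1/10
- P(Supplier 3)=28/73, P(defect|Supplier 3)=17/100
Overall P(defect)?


P(B) = Σ P(B|Aᵢ)×P(Aᵢ)
  3/50×19/73 = 57/3650
  1/10×26/73 = 13/365
  17/100×28/73 = 119/1825
Sum = 17/146

P(defect) = 17/146 ≈ 11.64%


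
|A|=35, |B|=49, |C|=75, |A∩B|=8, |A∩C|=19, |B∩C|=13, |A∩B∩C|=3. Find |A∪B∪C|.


|A∪B∪C| = 35+49+75-8-19-13+3 = 122

|A∪B∪C| = 122


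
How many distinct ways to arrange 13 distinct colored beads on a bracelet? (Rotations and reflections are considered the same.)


Free circular arrangements: rotations and reflections both identified.
(n-1)!/2 = 12!/2 = 479001600/2 = 239500800

239500800


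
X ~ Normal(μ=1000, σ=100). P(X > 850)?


z = (850-1000)/100 = -1.5
P(X > 850) = 1 - P(Z ≤ -1.5) = 1 - 0.0668 = 0.9332

P(X > 850) ≈ 0.9332


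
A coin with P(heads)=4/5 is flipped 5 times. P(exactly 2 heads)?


Binomial: P(X=2) = C(5,2)×p^2×(1-p)^3
= 10 × 16/25 × 1/125 = 32/625

P(X=2) = 32/625 ≈ 5.12%


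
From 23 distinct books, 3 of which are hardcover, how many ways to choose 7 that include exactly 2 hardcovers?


Choose 2 of the 3 hardcovers and 5 of the other 20 books:
C(3,2)×C(20,5) = 3×15504 = 46512

46512


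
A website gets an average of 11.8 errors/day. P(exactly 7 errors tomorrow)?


Poisson(λ=11.8): P(X=7) = e^(-λ)×λ^k/k!
= e^(-11.8) × 11.8^7 / 7!
≈ 7.504557915e-06 × 31854739.0057 / 5040 ≈ 0.047432

P(X=7) ≈ 0.047432 ≈ 4.74%


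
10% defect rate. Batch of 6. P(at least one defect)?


P(all good) = (9/10)^6 = 531441/1000000
P(≥1 defect) = 468559/1000000

P = 468559/1000000 ≈ 46.86%


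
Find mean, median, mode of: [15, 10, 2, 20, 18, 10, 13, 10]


Sorted: [2, 10, 10, 10, 13, 15, 18, 20]
Mean = 98/8 = 49/4
Median = 23/2
Freq: {15: 1, 10: 3, 2: 1, 20: 1, 18: 1, 13: 1}
Mode: [10]

Mean=49/4, Median=23/2, Mode=10


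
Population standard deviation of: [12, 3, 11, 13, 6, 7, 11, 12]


Mean = 75/8
  (12-75/8)²=441/64
  (3-75/8)²=2601/64
  (11-75/8)²=169/64
  (13-75/8)²=841/64
  (6-75/8)²=729/64
  (7-75/8)²=361/64
  (11-75/8)²=169/64
  (12-75/8)²=441/64
Σ(x-μ)² = 719/8
σ² = (719/8)/8 = 719/64

σ = √(719/64) ≈ 3.3518


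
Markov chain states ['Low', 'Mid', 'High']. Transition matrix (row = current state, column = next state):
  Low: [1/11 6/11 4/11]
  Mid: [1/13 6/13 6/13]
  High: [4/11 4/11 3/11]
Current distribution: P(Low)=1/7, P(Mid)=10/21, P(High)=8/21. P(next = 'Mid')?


P(next=Mid) = Σᵢ P(now=i)×P(i→Mid)
= 1/7×6/11 + 10/21×6/13 + 8/21×4/11
= 6/77 + 20/91 + 32/231 = 1310/3003

P = 1310/3003 ≈ 0.4362


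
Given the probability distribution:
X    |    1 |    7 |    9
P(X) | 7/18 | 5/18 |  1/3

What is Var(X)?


E[X] = 16/3
E[X²] = 41
Var(X) = E[X²] - (E[X])² = 41 - 256/9 = 113/9

Var(X) = 113/9 ≈ 12.5556


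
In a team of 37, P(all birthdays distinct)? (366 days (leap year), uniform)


P(all different) = Π(366-i)/366 for i=0..36
= (366/366)×(365/366)×...×(330/366)
= 0.152077

P ≈ 0.1521 ≈ 15.21%


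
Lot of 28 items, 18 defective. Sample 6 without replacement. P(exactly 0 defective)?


Hypergeometric: C(18,0)×C(10,6)/C(28,6)
= 1×210/376740 = 1/1794

P(X=0) = 1/1794 ≈ 0.06%


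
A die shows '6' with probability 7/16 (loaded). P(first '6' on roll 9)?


Geometric: P(X=9) = (1-p)^(k-1)×p = (9/16)^8×7/16 = 301327047/68719476736

P(X=9) = 301327047/68719476736 ≈ 0.44%


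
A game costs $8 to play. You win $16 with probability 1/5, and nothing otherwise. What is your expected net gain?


E[gain] = (16-8)×1/5 + (-8)×4/5
= 8/5 - 32/5 = -24/5

Expected net gain = $-24/5 ≈ $-4.80


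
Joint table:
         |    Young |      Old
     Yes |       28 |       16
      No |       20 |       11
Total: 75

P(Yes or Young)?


P(Yes∨Young) = P(Yes) + P(Young) - P(Yes∧Young)
= (44 + 48 - 28)/75 = 64/75

P = 64/75 ≈ 85.33%


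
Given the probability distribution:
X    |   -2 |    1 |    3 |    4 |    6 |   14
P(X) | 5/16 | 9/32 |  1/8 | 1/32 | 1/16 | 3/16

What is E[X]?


E[X] = Σ x·P(X=x)
= (-2)×(5/16) + (1)×(9/32) + (3)×(1/8) + (4)×(1/32) + (6)×(1/16) + (14)×(3/16)
= 101/32

E[X] = 101/32
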